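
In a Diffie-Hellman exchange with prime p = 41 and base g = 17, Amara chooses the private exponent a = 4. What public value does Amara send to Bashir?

Public value = 17^4 (mod 41).
17^1 ≡ 17 (mod 41)
17^2 = (17^1)^2 ≡ 17^2 = 289 ≡ 2 (mod 41)
17^4 = (17^2)^2 ≡ 2^2 = 4 ≡ 4 (mod 41)

4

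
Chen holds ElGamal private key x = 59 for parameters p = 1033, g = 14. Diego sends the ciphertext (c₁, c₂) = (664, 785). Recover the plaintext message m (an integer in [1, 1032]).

Shared mask s = c₁^x mod p = 664^59 mod 1033.
664^1 ≡ 664 (mod 1033)
664^2 = (664^1)^2 ≡ 664^2 = 440896 ≡ 838 (mod 1033)
664^4 = (664^2)^2 ≡ 838^2 = 702244 ≡ 837 (mod 1033)
664^8 = (664^4)^2 ≡ 837^2 = 700569 ≡ 195 (mod 1033)
664^16 = (664^8)^2 ≡ 195^2 = 38025 ≡ 837 (mod 1033)
664^32 = (664^16)^2 ≡ 837^2 = 700569 ≡ 195 (mod 1033)
664^59 = 664^32 · 664^16 · 664^8 · 664^2 · 664^1 ≡ 195 · 837 · 195 · 838 · 664 ≡ 1019 (mod 1033).
So s = 1019; s⁻¹ ≡ 664 (mod 1033).
m = c₂ · s⁻¹ mod 1033 = 785 · 664 mod 1033 = 608.

608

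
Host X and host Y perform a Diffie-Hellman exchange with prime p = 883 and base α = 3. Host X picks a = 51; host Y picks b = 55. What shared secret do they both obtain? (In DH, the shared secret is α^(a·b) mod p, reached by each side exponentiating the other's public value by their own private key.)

Host X sends A = α^a mod p = 3^51 mod 883.
3^1 ≡ 3 (mod 883)
3^2 = (3^1)^2 ≡ 3^2 = 9 ≡ 9 (mod 883)
3^4 = (3^2)^2 ≡ 9^2 = 81 ≡ 81 (mod 883)
3^8 = (3^4)^2 ≡ 81^2 = 6561 ≡ 380 (mod 883)
3^16 = (3^8)^2 ≡ 380^2 = 144400 ≡ 471 (mod 883)
3^32 = (3^16)^2 ≡ 471^2 = 221841 ≡ 208 (mod 883)
3^51 = 3^32 · 3^16 · 3^2 · 3^1 ≡ 208 · 471 · 9 · 3 ≡ 551 (mod 883).
So A = 551. Host Y then computes K = A^b mod p = 551^55 mod 883.
551^1 ≡ 551 (mod 883)
551^2 = (551^1)^2 ≡ 551^2 = 303601 ≡ 732 (mod 883)
551^4 = (551^2)^2 ≡ 732^2 = 535824 ≡ 726 (mod 883)
551^8 = (551^4)^2 ≡ 726^2 = 527076 ≡ 808 (mod 883)
551^16 = (551^8)^2 ≡ 808^2 = 652864 ≡ 327 (mod 883)
551^32 = (551^16)^2 ≡ 327^2 = 106929 ≡ 86 (mod 883)
551^55 = 551^32 · 551^16 · 551^4 · 551^2 · 551^1 ≡ 86 · 327 · 726 · 732 · 551 ≡ 624 (mod 883).

624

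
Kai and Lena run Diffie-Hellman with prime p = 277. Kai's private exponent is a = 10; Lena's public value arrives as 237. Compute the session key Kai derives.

Shared key K = 237^10 mod 277.
237^1 ≡ 237 (mod 277)
237^2 = (237^1)^2 ≡ 237^2 = 56169 ≡ 215 (mod 277)
237^4 = (237^2)^2 ≡ 215^2 = 46225 ≡ 243 (mod 277)
237^8 = (237^4)^2 ≡ 243^2 = 59049 ≡ 48 (mod 277)
237^10 = 237^8 · 237^2 ≡ 48 · 215 ≡ 71 (mod 277).

71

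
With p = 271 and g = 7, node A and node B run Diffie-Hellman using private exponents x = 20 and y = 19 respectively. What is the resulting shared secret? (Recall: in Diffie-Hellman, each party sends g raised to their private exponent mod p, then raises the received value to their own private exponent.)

Node B sends B = g^y mod p = 7^19 mod 271.
7^1 ≡ 7 (mod 271)
7^2 = (7^1)^2 ≡ 7^2 = 49 ≡ 49 (mod 271)
7^4 = (7^2)^2 ≡ 49^2 = 2401 ≡ 233 (mod 271)
7^8 = (7^4)^2 ≡ 233^2 = 54289 ≡ 89 (mod 271)
7^16 = (7^8)^2 ≡ 89^2 = 7921 ≡ 62 (mod 271)
7^19 = 7^16 · 7^2 · 7^1 ≡ 62 · 49 · 7 ≡ 128 (mod 271).
So B = 128. Node A then computes K = B^x mod p = 128^20 mod 271.
128^1 ≡ 128 (mod 271)
128^2 = (128^1)^2 ≡ 128^2 = 16384 ≡ 124 (mod 271)
128^4 = (128^2)^2 ≡ 124^2 = 15376 ≡ 200 (mod 271)
128^8 = (128^4)^2 ≡ 200^2 = 40000 ≡ 163 (mod 271)
128^16 = (128^8)^2 ≡ 163^2 = 26569 ≡ 11 (mod 271)
128^20 = 128^16 · 128^4 ≡ 11 · 200 ≡ 32 (mod 271).

32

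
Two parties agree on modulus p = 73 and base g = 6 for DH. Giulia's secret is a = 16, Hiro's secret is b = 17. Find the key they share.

37

Giulia sends A = g^a mod p = 6^16 mod 73.
6^1 ≡ 6 (mod 73)
6^2 = (6^1)^2 ≡ 6^2 = 36 ≡ 36 (mod 73)
6^4 = (6^2)^2 ≡ 36^2 = 1296 ≡ 55 (mod 73)
6^8 = (6^4)^2 ≡ 55^2 = 3025 ≡ 32 (mod 73)
6^16 = (6^8)^2 ≡ 32^2 = 1024 ≡ 2 (mod 73)
So A = 2. Hiro then computes K = A^b mod p = 2^17 mod 73.
2^1 ≡ 2 (mod 73)
2^2 = (2^1)^2 ≡ 2^2 = 4 ≡ 4 (mod 73)
2^4 = (2^2)^2 ≡ 4^2 = 16 ≡ 16 (mod 73)
2^8 = (2^4)^2 ≡ 16^2 = 256 ≡ 37 (mod 73)
2^16 = (2^8)^2 ≡ 37^2 = 1369 ≡ 55 (mod 73)
2^17 = 2^16 · 2^1 ≡ 55 · 2 ≡ 37 (mod 73).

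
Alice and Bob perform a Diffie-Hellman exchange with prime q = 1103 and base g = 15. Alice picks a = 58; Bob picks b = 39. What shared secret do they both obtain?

Alice sends A = g^a mod q = 15^58 mod 1103.
15^1 ≡ 15 (mod 1103)
15^2 = (15^1)^2 ≡ 15^2 = 225 ≡ 225 (mod 1103)
15^4 = (15^2)^2 ≡ 225^2 = 50625 ≡ 990 (mod 1103)
15^8 = (15^4)^2 ≡ 990^2 = 980100 ≡ 636 (mod 1103)
15^16 = (15^8)^2 ≡ 636^2 = 404496 ≡ 798 (mod 1103)
15^32 = (15^16)^2 ≡ 798^2 = 636804 ≡ 373 (mod 1103)
15^58 = 15^32 · 15^16 · 15^8 · 15^2 ≡ 373 · 798 · 636 · 225 ≡ 17 (mod 1103).
So A = 17. Bob then computes K = A^b mod q = 17^39 mod 1103.
17^1 ≡ 17 (mod 1103)
17^2 = (17^1)^2 ≡ 17^2 = 289 ≡ 289 (mod 1103)
17^4 = (17^2)^2 ≡ 289^2 = 83521 ≡ 796 (mod 1103)
17^8 = (17^4)^2 ≡ 796^2 = 633616 ≡ 494 (mod 1103)
17^16 = (17^8)^2 ≡ 494^2 = 244036 ≡ 273 (mod 1103)
17^32 = (17^16)^2 ≡ 273^2 = 74529 ≡ 628 (mod 1103)
17^39 = 17^32 · 17^4 · 17^2 · 17^1 ≡ 628 · 796 · 289 · 17 ≡ 17 (mod 1103).

17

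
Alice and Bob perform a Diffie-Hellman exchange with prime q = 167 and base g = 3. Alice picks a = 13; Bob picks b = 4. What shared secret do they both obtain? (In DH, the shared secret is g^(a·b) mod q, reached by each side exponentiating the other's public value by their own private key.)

64

Bob sends B = g^b mod q = 3^4 mod 167.
3^1 ≡ 3 (mod 167)
3^2 = (3^1)^2 ≡ 3^2 = 9 ≡ 9 (mod 167)
3^4 = (3^2)^2 ≡ 9^2 = 81 ≡ 81 (mod 167)
So B = 81. Alice then computes K = B^a mod q = 81^13 mod 167.
81^1 ≡ 81 (mod 167)
81^2 = (81^1)^2 ≡ 81^2 = 6561 ≡ 48 (mod 167)
81^4 = (81^2)^2 ≡ 48^2 = 2304 ≡ 133 (mod 167)
81^8 = (81^4)^2 ≡ 133^2 = 17689 ≡ 154 (mod 167)
81^13 = 81^8 · 81^4 · 81^1 ≡ 154 · 133 · 81 ≡ 64 (mod 167).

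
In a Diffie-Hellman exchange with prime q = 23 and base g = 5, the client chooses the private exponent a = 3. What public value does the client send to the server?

10

Public value = 5^3 mod 23.
5^1 ≡ 5 (mod 23)
5^2 = (5^1)^2 ≡ 5^2 = 25 ≡ 2 (mod 23)
5^3 = 5^2 · 5^1 ≡ 2 · 5 ≡ 10 (mod 23).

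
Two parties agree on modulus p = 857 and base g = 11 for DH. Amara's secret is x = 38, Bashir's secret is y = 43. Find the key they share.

849

Bashir sends B = g^y mod p = 11^43 mod 857.
11^1 ≡ 11 (mod 857)
11^2 = (11^1)^2 ≡ 11^2 = 121 ≡ 121 (mod 857)
11^4 = (11^2)^2 ≡ 121^2 = 14641 ≡ 72 (mod 857)
11^8 = (11^4)^2 ≡ 72^2 = 5184 ≡ 42 (mod 857)
11^16 = (11^8)^2 ≡ 42^2 = 1764 ≡ 50 (mod 857)
11^32 = (11^16)^2 ≡ 50^2 = 2500 ≡ 786 (mod 857)
11^43 = 11^32 · 11^8 · 11^2 · 11^1 ≡ 786 · 42 · 121 · 11 ≡ 582 (mod 857).
So B = 582. Amara then computes K = B^x mod p = 582^38 mod 857.
582^1 ≡ 582 (mod 857)
582^2 = (582^1)^2 ≡ 582^2 = 338724 ≡ 209 (mod 857)
582^4 = (582^2)^2 ≡ 209^2 = 43681 ≡ 831 (mod 857)
582^8 = (582^4)^2 ≡ 831^2 = 690561 ≡ 676 (mod 857)
582^16 = (582^8)^2 ≡ 676^2 = 456976 ≡ 195 (mod 857)
582^32 = (582^16)^2 ≡ 195^2 = 38025 ≡ 317 (mod 857)
582^38 = 582^32 · 582^4 · 582^2 ≡ 317 · 831 · 209 ≡ 849 (mod 857).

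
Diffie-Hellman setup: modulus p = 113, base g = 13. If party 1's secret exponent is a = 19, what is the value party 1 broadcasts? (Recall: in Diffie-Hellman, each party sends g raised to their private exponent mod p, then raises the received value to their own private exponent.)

Public value = 13^19 mod 113.
13^1 ≡ 13 (mod 113)
13^2 = (13^1)^2 ≡ 13^2 = 169 ≡ 56 (mod 113)
13^4 = (13^2)^2 ≡ 56^2 = 3136 ≡ 85 (mod 113)
13^8 = (13^4)^2 ≡ 85^2 = 7225 ≡ 106 (mod 113)
13^16 = (13^8)^2 ≡ 106^2 = 11236 ≡ 49 (mod 113)
13^19 = 13^16 · 13^2 · 13^1 ≡ 49 · 56 · 13 ≡ 77 (mod 113).

77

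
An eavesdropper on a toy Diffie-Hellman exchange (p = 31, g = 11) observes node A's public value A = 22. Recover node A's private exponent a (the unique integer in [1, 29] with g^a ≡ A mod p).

Try successive powers of 11 modulo 31:
11^1 ≡ 11
11^2 ≡ 28
11^3 ≡ 29
11^4 ≡ 9
11^5 ≡ 6
11^6 ≡ 4
11^7 ≡ 13
11^8 ≡ 19
11^9 ≡ 23
11^10 ≡ 5
11^11 ≡ 24
11^12 ≡ 16
11^13 ≡ 21
11^14 ≡ 14
11^15 ≡ 30
11^16 ≡ 20
11^17 ≡ 3
11^18 ≡ 2
11^19 ≡ 22
Found: a = 19.

19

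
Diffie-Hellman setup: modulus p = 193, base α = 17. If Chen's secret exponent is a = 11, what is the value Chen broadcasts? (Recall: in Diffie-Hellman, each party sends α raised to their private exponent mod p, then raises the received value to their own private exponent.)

Public value = 17^11 mod 193.
17^1 ≡ 17 (mod 193)
17^2 = (17^1)^2 ≡ 17^2 = 289 ≡ 96 (mod 193)
17^4 = (17^2)^2 ≡ 96^2 = 9216 ≡ 145 (mod 193)
17^8 = (17^4)^2 ≡ 145^2 = 21025 ≡ 181 (mod 193)
17^11 = 17^8 · 17^2 · 17^1 ≡ 181 · 96 · 17 ≡ 102 (mod 193).

102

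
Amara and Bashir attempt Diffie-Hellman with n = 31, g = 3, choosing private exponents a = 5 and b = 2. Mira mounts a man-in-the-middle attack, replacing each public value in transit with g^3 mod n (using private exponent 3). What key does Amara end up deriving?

30

Amara receives Mira's public value M = 3^3 mod 31 instead of the honest one.
3^1 ≡ 3 (mod 31)
3^2 = (3^1)^2 ≡ 3^2 = 9 ≡ 9 (mod 31)
3^3 = 3^2 · 3^1 ≡ 9 · 3 ≡ 27 (mod 31).
So M = 27. Amara computes K = M^5 mod 31.
27^1 ≡ 27 (mod 31)
27^2 = (27^1)^2 ≡ 27^2 = 729 ≡ 16 (mod 31)
27^4 = (27^2)^2 ≡ 16^2 = 256 ≡ 8 (mod 31)
27^5 = 27^4 · 27^1 ≡ 8 · 27 ≡ 30 (mod 31).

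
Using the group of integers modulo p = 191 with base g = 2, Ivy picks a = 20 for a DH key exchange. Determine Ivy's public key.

177

Public value = 2^20 (mod 191).
2^1 ≡ 2 (mod 191)
2^2 = (2^1)^2 ≡ 2^2 = 4 ≡ 4 (mod 191)
2^4 = (2^2)^2 ≡ 4^2 = 16 ≡ 16 (mod 191)
2^8 = (2^4)^2 ≡ 16^2 = 256 ≡ 65 (mod 191)
2^16 = (2^8)^2 ≡ 65^2 = 4225 ≡ 23 (mod 191)
2^20 = 2^16 · 2^4 ≡ 23 · 16 ≡ 177 (mod 191).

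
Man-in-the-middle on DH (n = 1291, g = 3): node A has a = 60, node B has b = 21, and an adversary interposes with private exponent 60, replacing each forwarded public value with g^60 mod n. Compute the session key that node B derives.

543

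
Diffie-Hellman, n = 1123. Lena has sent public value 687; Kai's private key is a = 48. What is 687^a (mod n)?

156

Shared key K = 687^48 mod 1123.
687^1 ≡ 687 (mod 1123)
687^2 = (687^1)^2 ≡ 687^2 = 471969 ≡ 309 (mod 1123)
687^4 = (687^2)^2 ≡ 309^2 = 95481 ≡ 26 (mod 1123)
687^8 = (687^4)^2 ≡ 26^2 = 676 ≡ 676 (mod 1123)
687^16 = (687^8)^2 ≡ 676^2 = 456976 ≡ 1038 (mod 1123)
687^32 = (687^16)^2 ≡ 1038^2 = 1077444 ≡ 487 (mod 1123)
687^48 = 687^32 · 687^16 ≡ 487 · 1038 ≡ 156 (mod 1123).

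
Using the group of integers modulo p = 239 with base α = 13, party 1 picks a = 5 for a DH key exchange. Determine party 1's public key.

Public value = 13^5 (mod 239).
13^1 ≡ 13 (mod 239)
13^2 = (13^1)^2 ≡ 13^2 = 169 ≡ 169 (mod 239)
13^4 = (13^2)^2 ≡ 169^2 = 28561 ≡ 120 (mod 239)
13^5 = 13^4 · 13^1 ≡ 120 · 13 ≡ 126 (mod 239).

126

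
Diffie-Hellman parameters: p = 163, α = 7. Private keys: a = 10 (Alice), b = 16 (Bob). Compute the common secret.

Alice sends A = α^a mod p = 7^10 mod 163.
7^1 ≡ 7 (mod 163)
7^2 = (7^1)^2 ≡ 7^2 = 49 ≡ 49 (mod 163)
7^4 = (7^2)^2 ≡ 49^2 = 2401 ≡ 119 (mod 163)
7^8 = (7^4)^2 ≡ 119^2 = 14161 ≡ 143 (mod 163)
7^10 = 7^8 · 7^2 ≡ 143 · 49 ≡ 161 (mod 163).
So A = 161. Bob then computes K = A^b mod p = 161^16 mod 163.
161^1 ≡ 161 (mod 163)
161^2 = (161^1)^2 ≡ 161^2 = 25921 ≡ 4 (mod 163)
161^4 = (161^2)^2 ≡ 4^2 = 16 ≡ 16 (mod 163)
161^8 = (161^4)^2 ≡ 16^2 = 256 ≡ 93 (mod 163)
161^16 = (161^8)^2 ≡ 93^2 = 8649 ≡ 10 (mod 163)

10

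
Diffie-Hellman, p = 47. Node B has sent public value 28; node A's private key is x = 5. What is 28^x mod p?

2

Shared key K = 28^5 mod 47.
28^1 ≡ 28 (mod 47)
28^2 = (28^1)^2 ≡ 28^2 = 784 ≡ 32 (mod 47)
28^4 = (28^2)^2 ≡ 32^2 = 1024 ≡ 37 (mod 47)
28^5 = 28^4 · 28^1 ≡ 37 · 28 ≡ 2 (mod 47).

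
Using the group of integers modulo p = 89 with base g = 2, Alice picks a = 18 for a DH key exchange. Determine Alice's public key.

39

Public value = 2^18 mod 89.
2^1 ≡ 2 (mod 89)
2^2 = (2^1)^2 ≡ 2^2 = 4 ≡ 4 (mod 89)
2^4 = (2^2)^2 ≡ 4^2 = 16 ≡ 16 (mod 89)
2^8 = (2^4)^2 ≡ 16^2 = 256 ≡ 78 (mod 89)
2^16 = (2^8)^2 ≡ 78^2 = 6084 ≡ 32 (mod 89)
2^18 = 2^16 · 2^2 ≡ 32 · 4 ≡ 39 (mod 89).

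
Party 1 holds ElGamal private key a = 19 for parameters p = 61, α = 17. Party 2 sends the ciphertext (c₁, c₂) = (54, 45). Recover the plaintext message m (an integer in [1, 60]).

Shared mask s = c₁^a mod p = 54^19 mod 61.
54^1 ≡ 54 (mod 61)
54^2 = (54^1)^2 ≡ 54^2 = 2916 ≡ 49 (mod 61)
54^4 = (54^2)^2 ≡ 49^2 = 2401 ≡ 22 (mod 61)
54^8 = (54^4)^2 ≡ 22^2 = 484 ≡ 57 (mod 61)
54^16 = (54^8)^2 ≡ 57^2 = 3249 ≡ 16 (mod 61)
54^19 = 54^16 · 54^2 · 54^1 ≡ 16 · 49 · 54 ≡ 2 (mod 61).
So s = 2; s⁻¹ ≡ 31 (mod 61).
m = c₂ · s⁻¹ mod 61 = 45 · 31 mod 61 = 53.

53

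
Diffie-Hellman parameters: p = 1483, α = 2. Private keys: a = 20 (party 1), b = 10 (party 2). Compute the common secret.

Party 1 sends A = α^a mod p = 2^20 mod 1483.
2^1 ≡ 2 (mod 1483)
2^2 = (2^1)^2 ≡ 2^2 = 4 ≡ 4 (mod 1483)
2^4 = (2^2)^2 ≡ 4^2 = 16 ≡ 16 (mod 1483)
2^8 = (2^4)^2 ≡ 16^2 = 256 ≡ 256 (mod 1483)
2^16 = (2^8)^2 ≡ 256^2 = 65536 ≡ 284 (mod 1483)
2^20 = 2^16 · 2^4 ≡ 284 · 16 ≡ 95 (mod 1483).
So A = 95. Party 2 then computes K = A^b mod p = 95^10 mod 1483.
95^1 ≡ 95 (mod 1483)
95^2 = (95^1)^2 ≡ 95^2 = 9025 ≡ 127 (mod 1483)
95^4 = (95^2)^2 ≡ 127^2 = 16129 ≡ 1299 (mod 1483)
95^8 = (95^4)^2 ≡ 1299^2 = 1687401 ≡ 1230 (mod 1483)
95^10 = 95^8 · 95^2 ≡ 1230 · 127 ≡ 495 (mod 1483).

495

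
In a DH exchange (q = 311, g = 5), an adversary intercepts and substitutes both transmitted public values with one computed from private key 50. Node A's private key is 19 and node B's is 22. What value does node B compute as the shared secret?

265

Node B receives an adversary's public value M = 5^50 mod 311 instead of the honest one.
5^1 ≡ 5 (mod 311)
5^2 = (5^1)^2 ≡ 5^2 = 25 ≡ 25 (mod 311)
5^4 = (5^2)^2 ≡ 25^2 = 625 ≡ 3 (mod 311)
5^8 = (5^4)^2 ≡ 3^2 = 9 ≡ 9 (mod 311)
5^16 = (5^8)^2 ≡ 9^2 = 81 ≡ 81 (mod 311)
5^32 = (5^16)^2 ≡ 81^2 = 6561 ≡ 30 (mod 311)
5^50 = 5^32 · 5^16 · 5^2 ≡ 30 · 81 · 25 ≡ 105 (mod 311).
So M = 105. Node B computes K = M^22 mod 311.
105^1 ≡ 105 (mod 311)
105^2 = (105^1)^2 ≡ 105^2 = 11025 ≡ 140 (mod 311)
105^4 = (105^2)^2 ≡ 140^2 = 19600 ≡ 7 (mod 311)
105^8 = (105^4)^2 ≡ 7^2 = 49 ≡ 49 (mod 311)
105^16 = (105^8)^2 ≡ 49^2 = 2401 ≡ 224 (mod 311)
105^22 = 105^16 · 105^4 · 105^2 ≡ 224 · 7 · 140 ≡ 265 (mod 311).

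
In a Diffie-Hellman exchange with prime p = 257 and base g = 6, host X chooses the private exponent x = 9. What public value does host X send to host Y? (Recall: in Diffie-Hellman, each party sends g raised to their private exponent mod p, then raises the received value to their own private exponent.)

212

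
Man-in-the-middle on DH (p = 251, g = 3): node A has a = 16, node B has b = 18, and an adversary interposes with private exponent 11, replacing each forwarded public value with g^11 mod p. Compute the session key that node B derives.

Node B receives an adversary's public value M = 3^11 mod 251 instead of the honest one.
3^1 ≡ 3 (mod 251)
3^2 = (3^1)^2 ≡ 3^2 = 9 ≡ 9 (mod 251)
3^4 = (3^2)^2 ≡ 9^2 = 81 ≡ 81 (mod 251)
3^8 = (3^4)^2 ≡ 81^2 = 6561 ≡ 35 (mod 251)
3^11 = 3^8 · 3^2 · 3^1 ≡ 35 · 9 · 3 ≡ 192 (mod 251).
So M = 192. Node B computes K = M^18 mod 251.
192^1 ≡ 192 (mod 251)
192^2 = (192^1)^2 ≡ 192^2 = 36864 ≡ 218 (mod 251)
192^4 = (192^2)^2 ≡ 218^2 = 47524 ≡ 85 (mod 251)
192^8 = (192^4)^2 ≡ 85^2 = 7225 ≡ 197 (mod 251)
192^16 = (192^8)^2 ≡ 197^2 = 38809 ≡ 155 (mod 251)
192^18 = 192^16 · 192^2 ≡ 155 · 218 ≡ 156 (mod 251).

156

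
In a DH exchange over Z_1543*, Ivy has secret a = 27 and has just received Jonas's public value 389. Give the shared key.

1004

Shared key K = 389^27 mod 1543.
389^1 ≡ 389 (mod 1543)
389^2 = (389^1)^2 ≡ 389^2 = 151321 ≡ 107 (mod 1543)
389^4 = (389^2)^2 ≡ 107^2 = 11449 ≡ 648 (mod 1543)
389^8 = (389^4)^2 ≡ 648^2 = 419904 ≡ 208 (mod 1543)
389^16 = (389^8)^2 ≡ 208^2 = 43264 ≡ 60 (mod 1543)
389^27 = 389^16 · 389^8 · 389^2 · 389^1 ≡ 60 · 208 · 107 · 389 ≡ 1004 (mod 1543).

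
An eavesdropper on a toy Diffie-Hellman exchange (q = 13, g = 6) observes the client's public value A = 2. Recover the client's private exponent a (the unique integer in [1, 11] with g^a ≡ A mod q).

5

Try successive powers of 6 modulo 13:
6^1 ≡ 6
6^2 ≡ 10
6^3 ≡ 8
6^4 ≡ 9
6^5 ≡ 2
Found: a = 5.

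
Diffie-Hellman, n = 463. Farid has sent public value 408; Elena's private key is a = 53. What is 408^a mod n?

448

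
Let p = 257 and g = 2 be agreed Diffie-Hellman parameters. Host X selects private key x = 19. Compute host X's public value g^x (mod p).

8

Public value = 2^19 (mod 257).
2^1 ≡ 2 (mod 257)
2^2 = (2^1)^2 ≡ 2^2 = 4 ≡ 4 (mod 257)
2^4 = (2^2)^2 ≡ 4^2 = 16 ≡ 16 (mod 257)
2^8 = (2^4)^2 ≡ 16^2 = 256 ≡ 256 (mod 257)
2^16 = (2^8)^2 ≡ 256^2 = 65536 ≡ 1 (mod 257)
2^19 = 2^16 · 2^2 · 2^1 ≡ 1 · 4 · 2 ≡ 8 (mod 257).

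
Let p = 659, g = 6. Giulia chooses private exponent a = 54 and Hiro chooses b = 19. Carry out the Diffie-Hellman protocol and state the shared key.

619

Giulia sends A = g^a mod p = 6^54 mod 659.
6^1 ≡ 6 (mod 659)
6^2 = (6^1)^2 ≡ 6^2 = 36 ≡ 36 (mod 659)
6^4 = (6^2)^2 ≡ 36^2 = 1296 ≡ 637 (mod 659)
6^8 = (6^4)^2 ≡ 637^2 = 405769 ≡ 484 (mod 659)
6^16 = (6^8)^2 ≡ 484^2 = 234256 ≡ 311 (mod 659)
6^32 = (6^16)^2 ≡ 311^2 = 96721 ≡ 507 (mod 659)
6^54 = 6^32 · 6^16 · 6^4 · 6^2 ≡ 507 · 311 · 637 · 36 ≡ 316 (mod 659).
So A = 316. Hiro then computes K = A^b mod p = 316^19 mod 659.
316^1 ≡ 316 (mod 659)
316^2 = (316^1)^2 ≡ 316^2 = 99856 ≡ 347 (mod 659)
316^4 = (316^2)^2 ≡ 347^2 = 120409 ≡ 471 (mod 659)
316^8 = (316^4)^2 ≡ 471^2 = 221841 ≡ 417 (mod 659)
316^16 = (316^8)^2 ≡ 417^2 = 173889 ≡ 572 (mod 659)
316^19 = 316^16 · 316^2 · 316^1 ≡ 572 · 347 · 316 ≡ 619 (mod 659).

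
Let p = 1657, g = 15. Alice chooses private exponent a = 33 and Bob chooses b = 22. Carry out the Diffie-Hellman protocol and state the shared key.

Bob sends B = g^b mod p = 15^22 mod 1657.
15^1 ≡ 15 (mod 1657)
15^2 = (15^1)^2 ≡ 15^2 = 225 ≡ 225 (mod 1657)
15^4 = (15^2)^2 ≡ 225^2 = 50625 ≡ 915 (mod 1657)
15^8 = (15^4)^2 ≡ 915^2 = 837225 ≡ 440 (mod 1657)
15^16 = (15^8)^2 ≡ 440^2 = 193600 ≡ 1388 (mod 1657)
15^22 = 15^16 · 15^4 · 15^2 ≡ 1388 · 915 · 225 ≡ 1536 (mod 1657).
So B = 1536. Alice then computes K = B^a mod p = 1536^33 mod 1657.
1536^1 ≡ 1536 (mod 1657)
1536^2 = (1536^1)^2 ≡ 1536^2 = 2359296 ≡ 1385 (mod 1657)
1536^4 = (1536^2)^2 ≡ 1385^2 = 1918225 ≡ 1076 (mod 1657)
1536^8 = (1536^4)^2 ≡ 1076^2 = 1157776 ≡ 1190 (mod 1657)
1536^16 = (1536^8)^2 ≡ 1190^2 = 1416100 ≡ 1022 (mod 1657)
1536^32 = (1536^16)^2 ≡ 1022^2 = 1044484 ≡ 574 (mod 1657)
1536^33 = 1536^32 · 1536^1 ≡ 574 · 1536 ≡ 140 (mod 1657).

140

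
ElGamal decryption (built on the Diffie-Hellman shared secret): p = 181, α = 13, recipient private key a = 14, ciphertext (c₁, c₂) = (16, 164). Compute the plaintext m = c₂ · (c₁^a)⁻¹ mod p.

Shared mask s = c₁^a mod p = 16^14 mod 181.
16^1 ≡ 16 (mod 181)
16^2 = (16^1)^2 ≡ 16^2 = 256 ≡ 75 (mod 181)
16^4 = (16^2)^2 ≡ 75^2 = 5625 ≡ 14 (mod 181)
16^8 = (16^4)^2 ≡ 14^2 = 196 ≡ 15 (mod 181)
16^14 = 16^8 · 16^4 · 16^2 ≡ 15 · 14 · 75 ≡ 3 (mod 181).
So s = 3; s⁻¹ ≡ 121 (mod 181).
m = c₂ · s⁻¹ mod 181 = 164 · 121 mod 181 = 115.

115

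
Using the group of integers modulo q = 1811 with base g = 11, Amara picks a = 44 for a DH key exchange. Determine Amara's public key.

903

Public value = 11^44 mod 1811.
11^1 ≡ 11 (mod 1811)
11^2 = (11^1)^2 ≡ 11^2 = 121 ≡ 121 (mod 1811)
11^4 = (11^2)^2 ≡ 121^2 = 14641 ≡ 153 (mod 1811)
11^8 = (11^4)^2 ≡ 153^2 = 23409 ≡ 1677 (mod 1811)
11^16 = (11^8)^2 ≡ 1677^2 = 2812329 ≡ 1657 (mod 1811)
11^32 = (11^16)^2 ≡ 1657^2 = 2745649 ≡ 173 (mod 1811)
11^44 = 11^32 · 11^8 · 11^4 ≡ 173 · 1677 · 153 ≡ 903 (mod 1811).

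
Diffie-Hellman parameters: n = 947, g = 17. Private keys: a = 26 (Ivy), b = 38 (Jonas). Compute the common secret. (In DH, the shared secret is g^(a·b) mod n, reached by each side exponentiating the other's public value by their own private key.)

580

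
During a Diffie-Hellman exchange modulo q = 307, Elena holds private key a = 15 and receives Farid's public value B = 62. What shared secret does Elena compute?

Shared key K = 62^15 mod 307.
62^1 ≡ 62 (mod 307)
62^2 = (62^1)^2 ≡ 62^2 = 3844 ≡ 160 (mod 307)
62^4 = (62^2)^2 ≡ 160^2 = 25600 ≡ 119 (mod 307)
62^8 = (62^4)^2 ≡ 119^2 = 14161 ≡ 39 (mod 307)
62^15 = 62^8 · 62^4 · 62^2 · 62^1 ≡ 39 · 119 · 160 · 62 ≡ 79 (mod 307).

79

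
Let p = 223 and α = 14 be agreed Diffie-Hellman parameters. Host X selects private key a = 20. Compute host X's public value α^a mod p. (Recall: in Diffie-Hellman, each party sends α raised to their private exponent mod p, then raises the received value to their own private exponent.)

115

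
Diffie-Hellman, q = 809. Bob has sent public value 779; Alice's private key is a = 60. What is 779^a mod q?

334

Shared key K = 779^60 mod 809.
779^1 ≡ 779 (mod 809)
779^2 = (779^1)^2 ≡ 779^2 = 606841 ≡ 91 (mod 809)
779^4 = (779^2)^2 ≡ 91^2 = 8281 ≡ 191 (mod 809)
779^8 = (779^4)^2 ≡ 191^2 = 36481 ≡ 76 (mod 809)
779^16 = (779^8)^2 ≡ 76^2 = 5776 ≡ 113 (mod 809)
779^32 = (779^16)^2 ≡ 113^2 = 12769 ≡ 634 (mod 809)
779^60 = 779^32 · 779^16 · 779^8 · 779^4 ≡ 634 · 113 · 76 · 191 ≡ 334 (mod 809).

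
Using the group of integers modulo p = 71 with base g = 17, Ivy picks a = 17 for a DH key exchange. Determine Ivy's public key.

Public value = 17^{17} \pmod{71}.
17^1 ≡ 17 (mod 71)
17^2 = (17^1)^2 ≡ 17^2 = 289 ≡ 5 (mod 71)
17^4 = (17^2)^2 ≡ 5^2 = 25 ≡ 25 (mod 71)
17^8 = (17^4)^2 ≡ 25^2 = 625 ≡ 57 (mod 71)
17^16 = (17^8)^2 ≡ 57^2 = 3249 ≡ 54 (mod 71)
17^17 = 17^16 · 17^1 ≡ 54 · 17 ≡ 66 (mod 71).

66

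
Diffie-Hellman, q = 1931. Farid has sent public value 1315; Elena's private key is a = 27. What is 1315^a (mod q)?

Shared key K = 1315^27 mod 1931.
1315^1 ≡ 1315 (mod 1931)
1315^2 = (1315^1)^2 ≡ 1315^2 = 1729225 ≡ 980 (mod 1931)
1315^4 = (1315^2)^2 ≡ 980^2 = 960400 ≡ 693 (mod 1931)
1315^8 = (1315^4)^2 ≡ 693^2 = 480249 ≡ 1361 (mod 1931)
1315^16 = (1315^8)^2 ≡ 1361^2 = 1852321 ≡ 492 (mod 1931)
1315^27 = 1315^16 · 1315^8 · 1315^2 · 1315^1 ≡ 492 · 1361 · 980 · 1315 ≡ 742 (mod 1931).

742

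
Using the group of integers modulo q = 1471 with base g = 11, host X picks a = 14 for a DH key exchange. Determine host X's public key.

Public value = 11^14 mod 1471.
11^1 ≡ 11 (mod 1471)
11^2 = (11^1)^2 ≡ 11^2 = 121 ≡ 121 (mod 1471)
11^4 = (11^2)^2 ≡ 121^2 = 14641 ≡ 1402 (mod 1471)
11^8 = (11^4)^2 ≡ 1402^2 = 1965604 ≡ 348 (mod 1471)
11^14 = 11^8 · 11^4 · 11^2 ≡ 348 · 1402 · 121 ≡ 1244 (mod 1471).

1244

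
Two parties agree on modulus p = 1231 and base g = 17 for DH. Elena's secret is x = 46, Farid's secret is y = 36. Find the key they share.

Farid sends B = g^y mod p = 17^36 mod 1231.
17^1 ≡ 17 (mod 1231)
17^2 = (17^1)^2 ≡ 17^2 = 289 ≡ 289 (mod 1231)
17^4 = (17^2)^2 ≡ 289^2 = 83521 ≡ 1044 (mod 1231)
17^8 = (17^4)^2 ≡ 1044^2 = 1089936 ≡ 501 (mod 1231)
17^16 = (17^8)^2 ≡ 501^2 = 251001 ≡ 1108 (mod 1231)
17^32 = (17^16)^2 ≡ 1108^2 = 1227664 ≡ 357 (mod 1231)
17^36 = 17^32 · 17^4 ≡ 357 · 1044 ≡ 946 (mod 1231).
So B = 946. Elena then computes K = B^x mod p = 946^46 mod 1231.
946^1 ≡ 946 (mod 1231)
946^2 = (946^1)^2 ≡ 946^2 = 894916 ≡ 1210 (mod 1231)
946^4 = (946^2)^2 ≡ 1210^2 = 1464100 ≡ 441 (mod 1231)
946^8 = (946^4)^2 ≡ 441^2 = 194481 ≡ 1214 (mod 1231)
946^16 = (946^8)^2 ≡ 1214^2 = 1473796 ≡ 289 (mod 1231)
946^32 = (946^16)^2 ≡ 289^2 = 83521 ≡ 1044 (mod 1231)
946^46 = 946^32 · 946^8 · 946^4 · 946^2 ≡ 1044 · 1214 · 441 · 1210 ≡ 1108 (mod 1231).

1108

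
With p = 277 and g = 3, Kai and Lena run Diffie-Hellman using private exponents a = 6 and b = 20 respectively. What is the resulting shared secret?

211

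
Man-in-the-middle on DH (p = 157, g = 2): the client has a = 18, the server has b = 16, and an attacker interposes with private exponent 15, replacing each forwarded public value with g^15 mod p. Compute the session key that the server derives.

93

The server receives an attacker's public value M = 2^15 mod 157 instead of the honest one.
2^1 ≡ 2 (mod 157)
2^2 = (2^1)^2 ≡ 2^2 = 4 ≡ 4 (mod 157)
2^4 = (2^2)^2 ≡ 4^2 = 16 ≡ 16 (mod 157)
2^8 = (2^4)^2 ≡ 16^2 = 256 ≡ 99 (mod 157)
2^15 = 2^8 · 2^4 · 2^2 · 2^1 ≡ 99 · 16 · 4 · 2 ≡ 112 (mod 157).
So M = 112. The server computes K = M^16 mod 157.
112^1 ≡ 112 (mod 157)
112^2 = (112^1)^2 ≡ 112^2 = 12544 ≡ 141 (mod 157)
112^4 = (112^2)^2 ≡ 141^2 = 19881 ≡ 99 (mod 157)
112^8 = (112^4)^2 ≡ 99^2 = 9801 ≡ 67 (mod 157)
112^16 = (112^8)^2 ≡ 67^2 = 4489 ≡ 93 (mod 157)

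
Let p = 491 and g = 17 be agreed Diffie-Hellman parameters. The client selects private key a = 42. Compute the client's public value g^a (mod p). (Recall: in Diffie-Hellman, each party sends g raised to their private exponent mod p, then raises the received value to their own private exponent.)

138

Public value = 17^42 (mod 491).
17^1 ≡ 17 (mod 491)
17^2 = (17^1)^2 ≡ 17^2 = 289 ≡ 289 (mod 491)
17^4 = (17^2)^2 ≡ 289^2 = 83521 ≡ 51 (mod 491)
17^8 = (17^4)^2 ≡ 51^2 = 2601 ≡ 146 (mod 491)
17^16 = (17^8)^2 ≡ 146^2 = 21316 ≡ 203 (mod 491)
17^32 = (17^16)^2 ≡ 203^2 = 41209 ≡ 456 (mod 491)
17^42 = 17^32 · 17^8 · 17^2 ≡ 456 · 146 · 289 ≡ 138 (mod 491).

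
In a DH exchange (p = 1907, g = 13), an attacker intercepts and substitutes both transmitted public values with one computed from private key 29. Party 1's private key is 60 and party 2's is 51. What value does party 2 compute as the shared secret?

Party 2 receives an attacker's public value M = 13^29 mod 1907 instead of the honest one.
13^1 ≡ 13 (mod 1907)
13^2 = (13^1)^2 ≡ 13^2 = 169 ≡ 169 (mod 1907)
13^4 = (13^2)^2 ≡ 169^2 = 28561 ≡ 1863 (mod 1907)
13^8 = (13^4)^2 ≡ 1863^2 = 3470769 ≡ 29 (mod 1907)
13^16 = (13^8)^2 ≡ 29^2 = 841 ≡ 841 (mod 1907)
13^29 = 13^16 · 13^8 · 13^4 · 13^1 ≡ 841 · 29 · 1863 · 13 ≡ 1104 (mod 1907).
So M = 1104. Party 2 computes K = M^51 mod 1907.
1104^1 ≡ 1104 (mod 1907)
1104^2 = (1104^1)^2 ≡ 1104^2 = 1218816 ≡ 243 (mod 1907)
1104^4 = (1104^2)^2 ≡ 243^2 = 59049 ≡ 1839 (mod 1907)
1104^8 = (1104^4)^2 ≡ 1839^2 = 3381921 ≡ 810 (mod 1907)
1104^16 = (1104^8)^2 ≡ 810^2 = 656100 ≡ 92 (mod 1907)
1104^32 = (1104^16)^2 ≡ 92^2 = 8464 ≡ 836 (mod 1907)
1104^51 = 1104^32 · 1104^16 · 1104^2 · 1104^1 ≡ 836 · 92 · 243 · 1104 ≡ 348 (mod 1907).

348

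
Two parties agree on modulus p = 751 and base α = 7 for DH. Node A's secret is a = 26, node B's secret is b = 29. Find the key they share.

148

Node B sends B = α^b mod p = 7^29 mod 751.
7^1 ≡ 7 (mod 751)
7^2 = (7^1)^2 ≡ 7^2 = 49 ≡ 49 (mod 751)
7^4 = (7^2)^2 ≡ 49^2 = 2401 ≡ 148 (mod 751)
7^8 = (7^4)^2 ≡ 148^2 = 21904 ≡ 125 (mod 751)
7^16 = (7^8)^2 ≡ 125^2 = 15625 ≡ 605 (mod 751)
7^29 = 7^16 · 7^8 · 7^4 · 7^1 ≡ 605 · 125 · 148 · 7 ≡ 176 (mod 751).
So B = 176. Node A then computes K = B^a mod p = 176^26 mod 751.
176^1 ≡ 176 (mod 751)
176^2 = (176^1)^2 ≡ 176^2 = 30976 ≡ 185 (mod 751)
176^4 = (176^2)^2 ≡ 185^2 = 34225 ≡ 430 (mod 751)
176^8 = (176^4)^2 ≡ 430^2 = 184900 ≡ 154 (mod 751)
176^16 = (176^8)^2 ≡ 154^2 = 23716 ≡ 435 (mod 751)
176^26 = 176^16 · 176^8 · 176^2 ≡ 435 · 154 · 185 ≡ 148 (mod 751).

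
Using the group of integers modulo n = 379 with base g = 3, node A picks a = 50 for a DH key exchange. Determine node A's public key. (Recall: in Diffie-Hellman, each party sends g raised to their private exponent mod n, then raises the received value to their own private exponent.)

227

Public value = 3^50 mod 379.
3^1 ≡ 3 (mod 379)
3^2 = (3^1)^2 ≡ 3^2 = 9 ≡ 9 (mod 379)
3^4 = (3^2)^2 ≡ 9^2 = 81 ≡ 81 (mod 379)
3^8 = (3^4)^2 ≡ 81^2 = 6561 ≡ 118 (mod 379)
3^16 = (3^8)^2 ≡ 118^2 = 13924 ≡ 280 (mod 379)
3^32 = (3^16)^2 ≡ 280^2 = 78400 ≡ 326 (mod 379)
3^50 = 3^32 · 3^16 · 3^2 ≡ 326 · 280 · 9 ≡ 227 (mod 379).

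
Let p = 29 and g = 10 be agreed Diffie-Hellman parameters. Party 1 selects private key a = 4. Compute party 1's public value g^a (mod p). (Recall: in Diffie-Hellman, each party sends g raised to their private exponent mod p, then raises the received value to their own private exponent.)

Public value = 10^4 (mod 29).
10^1 ≡ 10 (mod 29)
10^2 = (10^1)^2 ≡ 10^2 = 100 ≡ 13 (mod 29)
10^4 = (10^2)^2 ≡ 13^2 = 169 ≡ 24 (mod 29)

24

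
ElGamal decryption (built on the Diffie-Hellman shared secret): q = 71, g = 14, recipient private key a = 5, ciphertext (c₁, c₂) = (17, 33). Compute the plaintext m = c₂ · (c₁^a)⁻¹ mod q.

Shared mask s = c₁^a mod q = 17^5 mod 71.
17^1 ≡ 17 (mod 71)
17^2 = (17^1)^2 ≡ 17^2 = 289 ≡ 5 (mod 71)
17^4 = (17^2)^2 ≡ 5^2 = 25 ≡ 25 (mod 71)
17^5 = 17^4 · 17^1 ≡ 25 · 17 ≡ 70 (mod 71).
So s = 70; s⁻¹ ≡ 70 (mod 71).
m = c₂ · s⁻¹ mod 71 = 33 · 70 mod 71 = 38.

38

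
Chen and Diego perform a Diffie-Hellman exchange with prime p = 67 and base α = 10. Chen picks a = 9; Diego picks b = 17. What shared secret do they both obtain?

Chen sends A = α^a mod p = 10^9 mod 67.
10^1 ≡ 10 (mod 67)
10^2 = (10^1)^2 ≡ 10^2 = 100 ≡ 33 (mod 67)
10^4 = (10^2)^2 ≡ 33^2 = 1089 ≡ 17 (mod 67)
10^8 = (10^4)^2 ≡ 17^2 = 289 ≡ 21 (mod 67)
10^9 = 10^8 · 10^1 ≡ 21 · 10 ≡ 9 (mod 67).
So A = 9. Diego then computes K = A^b mod p = 9^17 mod 67.
9^1 ≡ 9 (mod 67)
9^2 = (9^1)^2 ≡ 9^2 = 81 ≡ 14 (mod 67)
9^4 = (9^2)^2 ≡ 14^2 = 196 ≡ 62 (mod 67)
9^8 = (9^4)^2 ≡ 62^2 = 3844 ≡ 25 (mod 67)
9^16 = (9^8)^2 ≡ 25^2 = 625 ≡ 22 (mod 67)
9^17 = 9^16 · 9^1 ≡ 22 · 9 ≡ 64 (mod 67).

64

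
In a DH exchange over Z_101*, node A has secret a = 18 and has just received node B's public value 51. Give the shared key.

33

Shared key K = 51^18 mod 101.
51^1 ≡ 51 (mod 101)
51^2 = (51^1)^2 ≡ 51^2 = 2601 ≡ 76 (mod 101)
51^4 = (51^2)^2 ≡ 76^2 = 5776 ≡ 19 (mod 101)
51^8 = (51^4)^2 ≡ 19^2 = 361 ≡ 58 (mod 101)
51^16 = (51^8)^2 ≡ 58^2 = 3364 ≡ 31 (mod 101)
51^18 = 51^16 · 51^2 ≡ 31 · 76 ≡ 33 (mod 101).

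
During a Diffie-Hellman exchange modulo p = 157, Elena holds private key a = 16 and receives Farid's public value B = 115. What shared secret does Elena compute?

35

Shared key K = 115^16 mod 157.
115^1 ≡ 115 (mod 157)
115^2 = (115^1)^2 ≡ 115^2 = 13225 ≡ 37 (mod 157)
115^4 = (115^2)^2 ≡ 37^2 = 1369 ≡ 113 (mod 157)
115^8 = (115^4)^2 ≡ 113^2 = 12769 ≡ 52 (mod 157)
115^16 = (115^8)^2 ≡ 52^2 = 2704 ≡ 35 (mod 157)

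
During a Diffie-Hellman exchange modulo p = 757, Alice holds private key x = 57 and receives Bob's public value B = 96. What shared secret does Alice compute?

Shared key K = 96^57 mod 757.
96^1 ≡ 96 (mod 757)
96^2 = (96^1)^2 ≡ 96^2 = 9216 ≡ 132 (mod 757)
96^4 = (96^2)^2 ≡ 132^2 = 17424 ≡ 13 (mod 757)
96^8 = (96^4)^2 ≡ 13^2 = 169 ≡ 169 (mod 757)
96^16 = (96^8)^2 ≡ 169^2 = 28561 ≡ 552 (mod 757)
96^32 = (96^16)^2 ≡ 552^2 = 304704 ≡ 390 (mod 757)
96^57 = 96^32 · 96^16 · 96^8 · 96^1 ≡ 390 · 552 · 169 · 96 ≡ 102 (mod 757).

102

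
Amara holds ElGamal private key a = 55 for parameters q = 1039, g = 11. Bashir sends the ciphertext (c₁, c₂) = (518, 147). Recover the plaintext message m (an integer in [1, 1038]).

730

Shared mask s = c₁^a mod q = 518^55 mod 1039.
518^1 ≡ 518 (mod 1039)
518^2 = (518^1)^2 ≡ 518^2 = 268324 ≡ 262 (mod 1039)
518^4 = (518^2)^2 ≡ 262^2 = 68644 ≡ 70 (mod 1039)
518^8 = (518^4)^2 ≡ 70^2 = 4900 ≡ 744 (mod 1039)
518^16 = (518^8)^2 ≡ 744^2 = 553536 ≡ 788 (mod 1039)
518^32 = (518^16)^2 ≡ 788^2 = 620944 ≡ 661 (mod 1039)
518^55 = 518^32 · 518^16 · 518^4 · 518^2 · 518^1 ≡ 661 · 788 · 70 · 262 · 518 ≡ 978 (mod 1039).
So s = 978; s⁻¹ ≡ 528 (mod 1039).
m = c₂ · s⁻¹ mod 1039 = 147 · 528 mod 1039 = 730.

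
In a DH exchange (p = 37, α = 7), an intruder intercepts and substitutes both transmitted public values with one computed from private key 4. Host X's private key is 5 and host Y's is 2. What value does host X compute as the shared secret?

Host X receives an intruder's public value M = 7^4 mod 37 instead of the honest one.
7^1 ≡ 7 (mod 37)
7^2 = (7^1)^2 ≡ 7^2 = 49 ≡ 12 (mod 37)
7^4 = (7^2)^2 ≡ 12^2 = 144 ≡ 33 (mod 37)
So M = 33. Host X computes K = M^5 mod 37.
33^1 ≡ 33 (mod 37)
33^2 = (33^1)^2 ≡ 33^2 = 1089 ≡ 16 (mod 37)
33^4 = (33^2)^2 ≡ 16^2 = 256 ≡ 34 (mod 37)
33^5 = 33^4 · 33^1 ≡ 34 · 33 ≡ 12 (mod 37).

12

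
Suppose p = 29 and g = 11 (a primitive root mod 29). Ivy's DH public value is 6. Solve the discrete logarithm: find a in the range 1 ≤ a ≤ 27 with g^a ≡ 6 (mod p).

26

Try successive powers of 11 modulo 29:
11^1 ≡ 11
11^2 ≡ 5
11^3 ≡ 26
11^4 ≡ 25
11^5 ≡ 14
11^6 ≡ 9
11^7 ≡ 12
11^8 ≡ 16
11^9 ≡ 2
11^10 ≡ 22
11^11 ≡ 10
11^12 ≡ 23
11^13 ≡ 21
11^14 ≡ 28
11^15 ≡ 18
11^16 ≡ 24
11^17 ≡ 3
11^18 ≡ 4
11^19 ≡ 15
11^20 ≡ 20
11^21 ≡ 17
11^22 ≡ 13
11^23 ≡ 27
11^24 ≡ 7
11^25 ≡ 19
11^26 ≡ 6
Found: a = 26.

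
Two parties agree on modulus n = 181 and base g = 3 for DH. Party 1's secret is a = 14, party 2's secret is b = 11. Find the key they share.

Party 2 sends B = g^b mod n = 3^11 mod 181.
3^1 ≡ 3 (mod 181)
3^2 = (3^1)^2 ≡ 3^2 = 9 ≡ 9 (mod 181)
3^4 = (3^2)^2 ≡ 9^2 = 81 ≡ 81 (mod 181)
3^8 = (3^4)^2 ≡ 81^2 = 6561 ≡ 45 (mod 181)
3^11 = 3^8 · 3^2 · 3^1 ≡ 45 · 9 · 3 ≡ 129 (mod 181).
So B = 129. Party 1 then computes K = B^a mod n = 129^14 mod 181.
129^1 ≡ 129 (mod 181)
129^2 = (129^1)^2 ≡ 129^2 = 16641 ≡ 170 (mod 181)
129^4 = (129^2)^2 ≡ 170^2 = 28900 ≡ 121 (mod 181)
129^8 = (129^4)^2 ≡ 121^2 = 14641 ≡ 161 (mod 181)
129^14 = 129^8 · 129^4 · 129^2 ≡ 161 · 121 · 170 ≡ 13 (mod 181).

13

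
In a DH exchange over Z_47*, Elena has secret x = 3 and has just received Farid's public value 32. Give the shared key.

9

Shared key K = 32^3 mod 47.
32^1 ≡ 32 (mod 47)
32^2 = (32^1)^2 ≡ 32^2 = 1024 ≡ 37 (mod 47)
32^3 = 32^2 · 32^1 ≡ 37 · 32 ≡ 9 (mod 47).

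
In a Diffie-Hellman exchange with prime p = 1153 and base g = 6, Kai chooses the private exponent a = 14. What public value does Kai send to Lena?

246

Public value = 6^14 mod 1153.
6^1 ≡ 6 (mod 1153)
6^2 = (6^1)^2 ≡ 6^2 = 36 ≡ 36 (mod 1153)
6^4 = (6^2)^2 ≡ 36^2 = 1296 ≡ 143 (mod 1153)
6^8 = (6^4)^2 ≡ 143^2 = 20449 ≡ 848 (mod 1153)
6^14 = 6^8 · 6^4 · 6^2 ≡ 848 · 143 · 36 ≡ 246 (mod 1153).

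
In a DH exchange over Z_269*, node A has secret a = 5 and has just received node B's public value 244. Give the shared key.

151

Shared key K = 244^5 mod 269.
244^1 ≡ 244 (mod 269)
244^2 = (244^1)^2 ≡ 244^2 = 59536 ≡ 87 (mod 269)
244^4 = (244^2)^2 ≡ 87^2 = 7569 ≡ 37 (mod 269)
244^5 = 244^4 · 244^1 ≡ 37 · 244 ≡ 151 (mod 269).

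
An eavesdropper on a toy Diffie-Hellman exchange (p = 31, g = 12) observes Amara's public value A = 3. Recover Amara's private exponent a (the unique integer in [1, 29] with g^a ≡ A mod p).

19

Try successive powers of 12 modulo 31:
12^1 ≡ 12
12^2 ≡ 20
12^3 ≡ 23
12^4 ≡ 28
12^5 ≡ 26
12^6 ≡ 2
12^7 ≡ 24
12^8 ≡ 9
12^9 ≡ 15
12^10 ≡ 25
12^11 ≡ 21
12^12 ≡ 4
12^13 ≡ 17
12^14 ≡ 18
12^15 ≡ 30
12^16 ≡ 19
12^17 ≡ 11
12^18 ≡ 8
12^19 ≡ 3
Found: a = 19.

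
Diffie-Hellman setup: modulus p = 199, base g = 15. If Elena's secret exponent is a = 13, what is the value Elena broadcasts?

Public value = 15^13 mod 199.
15^1 ≡ 15 (mod 199)
15^2 = (15^1)^2 ≡ 15^2 = 225 ≡ 26 (mod 199)
15^4 = (15^2)^2 ≡ 26^2 = 676 ≡ 79 (mod 199)
15^8 = (15^4)^2 ≡ 79^2 = 6241 ≡ 72 (mod 199)
15^13 = 15^8 · 15^4 · 15^1 ≡ 72 · 79 · 15 ≡ 148 (mod 199).

148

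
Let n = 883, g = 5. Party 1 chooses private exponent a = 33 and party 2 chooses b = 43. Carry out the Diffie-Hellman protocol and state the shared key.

154

Party 1 sends A = g^a mod n = 5^33 mod 883.
5^1 ≡ 5 (mod 883)
5^2 = (5^1)^2 ≡ 5^2 = 25 ≡ 25 (mod 883)
5^4 = (5^2)^2 ≡ 25^2 = 625 ≡ 625 (mod 883)
5^8 = (5^4)^2 ≡ 625^2 = 390625 ≡ 339 (mod 883)
5^16 = (5^8)^2 ≡ 339^2 = 114921 ≡ 131 (mod 883)
5^32 = (5^16)^2 ≡ 131^2 = 17161 ≡ 384 (mod 883)
5^33 = 5^32 · 5^1 ≡ 384 · 5 ≡ 154 (mod 883).
So A = 154. Party 2 then computes K = A^b mod n = 154^43 mod 883.
154^1 ≡ 154 (mod 883)
154^2 = (154^1)^2 ≡ 154^2 = 23716 ≡ 758 (mod 883)
154^4 = (154^2)^2 ≡ 758^2 = 574564 ≡ 614 (mod 883)
154^8 = (154^4)^2 ≡ 614^2 = 376996 ≡ 838 (mod 883)
154^16 = (154^8)^2 ≡ 838^2 = 702244 ≡ 259 (mod 883)
154^32 = (154^16)^2 ≡ 259^2 = 67081 ≡ 856 (mod 883)
154^43 = 154^32 · 154^8 · 154^2 · 154^1 ≡ 856 · 838 · 758 · 154 ≡ 154 (mod 883).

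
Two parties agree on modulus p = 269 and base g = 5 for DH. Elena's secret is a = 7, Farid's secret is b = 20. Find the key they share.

Farid sends B = g^b mod p = 5^20 mod 269.
5^1 ≡ 5 (mod 269)
5^2 = (5^1)^2 ≡ 5^2 = 25 ≡ 25 (mod 269)
5^4 = (5^2)^2 ≡ 25^2 = 625 ≡ 87 (mod 269)
5^8 = (5^4)^2 ≡ 87^2 = 7569 ≡ 37 (mod 269)
5^16 = (5^8)^2 ≡ 37^2 = 1369 ≡ 24 (mod 269)
5^20 = 5^16 · 5^4 ≡ 24 · 87 ≡ 205 (mod 269).
So B = 205. Elena then computes K = B^a mod p = 205^7 mod 269.
205^1 ≡ 205 (mod 269)
205^2 = (205^1)^2 ≡ 205^2 = 42025 ≡ 61 (mod 269)
205^4 = (205^2)^2 ≡ 61^2 = 3721 ≡ 224 (mod 269)
205^7 = 205^4 · 205^2 · 205^1 ≡ 224 · 61 · 205 ≡ 23 (mod 269).

23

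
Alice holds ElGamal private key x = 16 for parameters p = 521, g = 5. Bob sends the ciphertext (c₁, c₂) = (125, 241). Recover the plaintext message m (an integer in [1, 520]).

Shared mask s = c₁^x mod p = 125^16 mod 521.
125^1 ≡ 125 (mod 521)
125^2 = (125^1)^2 ≡ 125^2 = 15625 ≡ 516 (mod 521)
125^4 = (125^2)^2 ≡ 516^2 = 266256 ≡ 25 (mod 521)
125^8 = (125^4)^2 ≡ 25^2 = 625 ≡ 104 (mod 521)
125^16 = (125^8)^2 ≡ 104^2 = 10816 ≡ 396 (mod 521)
So s = 396; s⁻¹ ≡ 25 (mod 521).
m = c₂ · s⁻¹ mod 521 = 241 · 25 mod 521 = 294.

294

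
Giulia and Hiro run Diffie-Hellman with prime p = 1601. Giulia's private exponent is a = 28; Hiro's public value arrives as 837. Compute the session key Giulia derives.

Shared key K = 837^28 mod 1601.
837^1 ≡ 837 (mod 1601)
837^2 = (837^1)^2 ≡ 837^2 = 700569 ≡ 932 (mod 1601)
837^4 = (837^2)^2 ≡ 932^2 = 868624 ≡ 882 (mod 1601)
837^8 = (837^4)^2 ≡ 882^2 = 777924 ≡ 1439 (mod 1601)
837^16 = (837^8)^2 ≡ 1439^2 = 2070721 ≡ 628 (mod 1601)
837^28 = 837^16 · 837^8 · 837^4 ≡ 628 · 1439 · 882 ≡ 95 (mod 1601).

95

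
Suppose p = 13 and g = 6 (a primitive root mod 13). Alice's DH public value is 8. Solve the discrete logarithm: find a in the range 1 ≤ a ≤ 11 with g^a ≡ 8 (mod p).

3

Try successive powers of 6 modulo 13:
6^1 ≡ 6
6^2 ≡ 10
6^3 ≡ 8
Found: a = 3.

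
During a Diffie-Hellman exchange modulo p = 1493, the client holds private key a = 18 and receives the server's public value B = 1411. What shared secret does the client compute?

211

Shared key K = 1411^18 mod 1493.
1411^1 ≡ 1411 (mod 1493)
1411^2 = (1411^1)^2 ≡ 1411^2 = 1990921 ≡ 752 (mod 1493)
1411^4 = (1411^2)^2 ≡ 752^2 = 565504 ≡ 1150 (mod 1493)
1411^8 = (1411^4)^2 ≡ 1150^2 = 1322500 ≡ 1195 (mod 1493)
1411^16 = (1411^8)^2 ≡ 1195^2 = 1428025 ≡ 717 (mod 1493)
1411^18 = 1411^16 · 1411^2 ≡ 717 · 752 ≡ 211 (mod 1493).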